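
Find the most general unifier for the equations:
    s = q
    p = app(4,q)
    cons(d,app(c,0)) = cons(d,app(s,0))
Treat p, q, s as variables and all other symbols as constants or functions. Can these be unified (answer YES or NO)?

YES

Bind s := q; substituting into the one remaining equation that mentions s gives: cons(d,app(c,0)) = cons(d,app(q,0)).
Bind p := app(4,q); no other remaining equation mentions p.
Decompose cons/2: d = d,  app(c,0) = app(q,0).
Delete trivial equation d = d.
Decompose app/2: c = q,  0 = 0.
Bind q := c; no other remaining equation mentions q. Substituting into the earlier bindings gives s := c, p := app(4,c).
Delete trivial equation 0 = 0.
No equations remain and no clash or occurs-check failure arose, so a unifier exists.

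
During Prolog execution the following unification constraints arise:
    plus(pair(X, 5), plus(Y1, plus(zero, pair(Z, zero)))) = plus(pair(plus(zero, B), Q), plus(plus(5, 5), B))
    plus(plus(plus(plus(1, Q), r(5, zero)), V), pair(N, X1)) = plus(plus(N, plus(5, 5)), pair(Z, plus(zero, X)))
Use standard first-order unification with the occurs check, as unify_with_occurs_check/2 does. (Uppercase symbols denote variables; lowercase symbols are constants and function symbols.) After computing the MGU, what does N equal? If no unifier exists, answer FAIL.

plus(plus(1, 5), r(5, zero))

Decompose plus/2: pair(X, 5) = pair(plus(zero, B), Q),  plus(Y1, plus(zero, pair(Z, zero))) = plus(plus(5, 5), B).
Decompose pair/2: X = plus(zero, B),  5 = Q.
Bind X := plus(zero, B); substituting into the one remaining equation that mentions X gives: plus(plus(plus(plus(1, Q), r(5, zero)), V), pair(N, X1)) = plus(plus(N, plus(5, 5)), pair(Z, plus(zero, plus(zero, B)))).
Bind Q := 5; substituting into the one remaining equation that mentions Q gives: plus(plus(plus(plus(1, 5), r(5, zero)), V), pair(N, X1)) = plus(plus(N, plus(5, 5)), pair(Z, plus(zero, plus(zero, B)))).
Decompose plus/2: Y1 = plus(5, 5),  plus(zero, pair(Z, zero)) = B.
Bind Y1 := plus(5, 5); no other remaining equation mentions Y1.
Bind B := plus(zero, pair(Z, zero)); substituting into the remaining equation gives: plus(plus(plus(plus(1, 5), r(5, zero)), V), pair(N, X1)) = plus(plus(N, plus(5, 5)), pair(Z, plus(zero, plus(zero, plus(zero, pair(Z, zero)))))). Substituting into the earlier binding gives X := plus(zero, plus(zero, pair(Z, zero))).
Decompose plus/2: plus(plus(plus(1, 5), r(5, zero)), V) = plus(N, plus(5, 5)),  pair(N, X1) = pair(Z, plus(zero, plus(zero, plus(zero, pair(Z, zero))))).
Decompose plus/2: plus(plus(1, 5), r(5, zero)) = N,  V = plus(5, 5).
Bind N := plus(plus(1, 5), r(5, zero)); substituting into the one remaining equation that mentions N gives: pair(plus(plus(1, 5), r(5, zero)), X1) = pair(Z, plus(zero, plus(zero, plus(zero, pair(Z, zero))))).
Bind V := plus(5, 5); no other remaining equation mentions V.
Decompose pair/2: plus(plus(1, 5), r(5, zero)) = Z,  X1 = plus(zero, plus(zero, plus(zero, pair(Z, zero)))).
Bind Z := plus(plus(1, 5), r(5, zero)); substituting into the remaining equation gives: X1 = plus(zero, plus(zero, plus(zero, pair(plus(plus(1, 5), r(5, zero)), zero)))). Substituting into the earlier bindings gives X := plus(zero, plus(zero, pair(plus(plus(1, 5), r(5, zero)), zero))), B := plus(zero, pair(plus(plus(1, 5), r(5, zero)), zero)).
Bind X1 := plus(zero, plus(zero, plus(zero, pair(plus(plus(1, 5), r(5, zero)), zero)))).
MGU = { X = plus(zero, plus(zero, pair(plus(plus(1, 5), r(5, zero)), zero))), Q = 5, Y1 = plus(5, 5), B = plus(zero, pair(plus(plus(1, 5), r(5, zero)), zero)), N = plus(plus(1, 5), r(5, zero)), V = plus(5, 5), Z = plus(plus(1, 5), r(5, zero)), X1 = plus(zero, plus(zero, plus(zero, pair(plus(plus(1, 5), r(5, zero)), zero)))) }, so N = plus(plus(1, 5), r(5, zero)).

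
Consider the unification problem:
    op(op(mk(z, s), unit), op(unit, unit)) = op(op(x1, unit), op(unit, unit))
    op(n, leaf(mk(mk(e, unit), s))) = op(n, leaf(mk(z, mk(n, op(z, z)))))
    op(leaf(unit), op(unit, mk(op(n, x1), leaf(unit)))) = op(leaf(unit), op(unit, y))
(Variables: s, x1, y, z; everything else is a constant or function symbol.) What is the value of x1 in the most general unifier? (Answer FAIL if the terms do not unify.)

mk(mk(e, unit), mk(n, op(mk(e, unit), mk(e, unit))))

Decompose op/2: op(mk(z, s), unit) = op(x1, unit),  op(unit, unit) = op(unit, unit).
Decompose op/2: mk(z, s) = x1,  unit = unit.
Bind x1 := mk(z, s); substituting into the one remaining equation that mentions x1 gives: op(leaf(unit), op(unit, mk(op(n, mk(z, s)), leaf(unit)))) = op(leaf(unit), op(unit, y)).
Delete trivial equation unit = unit.
Delete trivial equation op(unit, unit) = op(unit, unit).
Decompose op/2: n = n,  leaf(mk(mk(e, unit), s)) = leaf(mk(z, mk(n, op(z, z)))).
Delete trivial equation n = n.
Decompose leaf/1: mk(mk(e, unit), s) = mk(z, mk(n, op(z, z))).
Decompose mk/2: mk(e, unit) = z,  s = mk(n, op(z, z)).
Bind z := mk(e, unit); substituting into the remaining equations gives: s = mk(n, op(mk(e, unit), mk(e, unit))),  op(leaf(unit), op(unit, mk(op(n, mk(mk(e, unit), s)), leaf(unit)))) = op(leaf(unit), op(unit, y)). Substituting into the earlier binding gives x1 := mk(mk(e, unit), s).
Bind s := mk(n, op(mk(e, unit), mk(e, unit))); substituting into the remaining equation gives: op(leaf(unit), op(unit, mk(op(n, mk(mk(e, unit), mk(n, op(mk(e, unit), mk(e, unit))))), leaf(unit)))) = op(leaf(unit), op(unit, y)). Substituting into the earlier binding gives x1 := mk(mk(e, unit), mk(n, op(mk(e, unit), mk(e, unit)))).
Decompose op/2: leaf(unit) = leaf(unit),  op(unit, mk(op(n, mk(mk(e, unit), mk(n, op(mk(e, unit), mk(e, unit))))), leaf(unit))) = op(unit, y).
Delete trivial equation leaf(unit) = leaf(unit).
Decompose op/2: unit = unit,  mk(op(n, mk(mk(e, unit), mk(n, op(mk(e, unit), mk(e, unit))))), leaf(unit)) = y.
Delete trivial equation unit = unit.
Bind y := mk(op(n, mk(mk(e, unit), mk(n, op(mk(e, unit), mk(e, unit))))), leaf(unit)).
MGU = { x1 -> mk(mk(e, unit), mk(n, op(mk(e, unit), mk(e, unit)))), z -> mk(e, unit), s -> mk(n, op(mk(e, unit), mk(e, unit))), y -> mk(op(n, mk(mk(e, unit), mk(n, op(mk(e, unit), mk(e, unit))))), leaf(unit)) }, so x1 -> mk(mk(e, unit), mk(n, op(mk(e, unit), mk(e, unit)))).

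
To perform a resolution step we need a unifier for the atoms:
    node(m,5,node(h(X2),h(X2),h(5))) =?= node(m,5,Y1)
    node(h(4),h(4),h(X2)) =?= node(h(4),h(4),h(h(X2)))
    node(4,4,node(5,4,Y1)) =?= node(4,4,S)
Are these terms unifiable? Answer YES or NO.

NO

Decompose node/3: m =?= m,  5 =?= 5,  node(h(X2),h(X2),h(5)) =?= Y1.
Delete trivial equation m =?= m.
Delete trivial equation 5 =?= 5.
Bind Y1 := node(h(X2),h(X2),h(5)); substituting into the one remaining equation that mentions Y1 gives: node(4,4,node(5,4,node(h(X2),h(X2),h(5)))) =?= node(4,4,S).
Decompose node/3: h(4) =?= h(4),  h(4) =?= h(4),  h(X2) =?= h(h(X2)).
Delete trivial equation h(4) =?= h(4).
Delete trivial equation h(4) =?= h(4).
Decompose h/1: X2 =?= h(X2).
Occurs check fails: X2 occurs in h(X2); the equation X2 =?= h(X2) has no finite solution.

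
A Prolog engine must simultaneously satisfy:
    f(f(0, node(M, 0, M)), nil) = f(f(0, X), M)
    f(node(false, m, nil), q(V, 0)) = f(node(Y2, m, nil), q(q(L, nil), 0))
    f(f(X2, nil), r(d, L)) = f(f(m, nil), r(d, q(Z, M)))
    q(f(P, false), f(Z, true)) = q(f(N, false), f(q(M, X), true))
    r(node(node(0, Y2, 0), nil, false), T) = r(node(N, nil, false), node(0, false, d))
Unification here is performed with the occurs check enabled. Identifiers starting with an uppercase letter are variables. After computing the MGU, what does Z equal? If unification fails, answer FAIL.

Decompose f/2: f(0, node(M, 0, M)) = f(0, X),  nil = M.
Decompose f/2: 0 = 0,  node(M, 0, M) = X.
Delete trivial equation 0 = 0.
Bind X := node(M, 0, M); substituting into the one remaining equation that mentions X gives: q(f(P, false), f(Z, true)) = q(f(N, false), f(q(M, node(M, 0, M)), true)).
Bind M := nil; substituting into the 2 remaining equations that mention M gives: f(f(X2, nil), r(d, L)) = f(f(m, nil), r(d, q(Z, nil))),  q(f(P, false), f(Z, true)) = q(f(N, false), f(q(nil, node(nil, 0, nil)), true)). Substituting into the earlier binding gives X := node(nil, 0, nil).
Decompose f/2: node(false, m, nil) = node(Y2, m, nil),  q(V, 0) = q(q(L, nil), 0).
Decompose node/3: false = Y2,  m = m,  nil = nil.
Bind Y2 := false; substituting into the one remaining equation that mentions Y2 gives: r(node(node(0, false, 0), nil, false), T) = r(node(N, nil, false), node(0, false, d)).
Delete trivial equation m = m.
Delete trivial equation nil = nil.
Decompose q/2: V = q(L, nil),  0 = 0.
Bind V := q(L, nil); no other remaining equation mentions V.
Delete trivial equation 0 = 0.
Decompose f/2: f(X2, nil) = f(m, nil),  r(d, L) = r(d, q(Z, nil)).
Decompose f/2: X2 = m,  nil = nil.
Bind X2 := m; no other remaining equation mentions X2.
Delete trivial equation nil = nil.
Decompose r/2: d = d,  L = q(Z, nil).
Delete trivial equation d = d.
Bind L := q(Z, nil); no other remaining equation mentions L. Substituting into the earlier binding gives V := q(q(Z, nil), nil).
Decompose q/2: f(P, false) = f(N, false),  f(Z, true) = f(q(nil, node(nil, 0, nil)), true).
Decompose f/2: P = N,  false = false.
Bind P := N; no other remaining equation mentions P.
Delete trivial equation false = false.
Decompose f/2: Z = q(nil, node(nil, 0, nil)),  true = true.
Bind Z := q(nil, node(nil, 0, nil)); no other remaining equation mentions Z. Substituting into the earlier bindings gives V := q(q(q(nil, node(nil, 0, nil)), nil), nil), L := q(q(nil, node(nil, 0, nil)), nil).
Delete trivial equation true = true.
Decompose r/2: node(node(0, false, 0), nil, false) = node(N, nil, false),  T = node(0, false, d).
Decompose node/3: node(0, false, 0) = N,  nil = nil,  false = false.
Bind N := node(0, false, 0); no other remaining equation mentions N. Substituting into the earlier binding gives P := node(0, false, 0).
Delete trivial equation nil = nil.
Delete trivial equation false = false.
Bind T := node(0, false, d).
MGU = { X -> node(nil, 0, nil), M -> nil, Y2 -> false, V -> q(q(q(nil, node(nil, 0, nil)), nil), nil), X2 -> m, L -> q(q(nil, node(nil, 0, nil)), nil), P -> node(0, false, 0), Z -> q(nil, node(nil, 0, nil)), N -> node(0, false, 0), T -> node(0, false, d) }, so Z -> q(nil, node(nil, 0, nil)).

q(nil, node(nil, 0, nil))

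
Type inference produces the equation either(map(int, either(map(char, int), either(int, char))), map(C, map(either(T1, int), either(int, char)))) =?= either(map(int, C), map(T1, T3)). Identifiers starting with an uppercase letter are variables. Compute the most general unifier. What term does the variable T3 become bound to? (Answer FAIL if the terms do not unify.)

Decompose either/2: map(int, either(map(char, int), either(int, char))) =?= map(int, C),  map(C, map(either(T1, int), either(int, char))) =?= map(T1, T3).
Decompose map/2: int =?= int,  either(map(char, int), either(int, char)) =?= C.
Delete trivial equation int =?= int.
Bind C := either(map(char, int), either(int, char)); substituting into the remaining equation gives: map(either(map(char, int), either(int, char)), map(either(T1, int), either(int, char))) =?= map(T1, T3).
Decompose map/2: either(map(char, int), either(int, char)) =?= T1,  map(either(T1, int), either(int, char)) =?= T3.
Bind T1 := either(map(char, int), either(int, char)); substituting into the remaining equation gives: map(either(either(map(char, int), either(int, char)), int), either(int, char)) =?= T3.
Bind T3 := map(either(either(map(char, int), either(int, char)), int), either(int, char)).
MGU = { C := either(map(char, int), either(int, char)), T1 := either(map(char, int), either(int, char)), T3 := map(either(either(map(char, int), either(int, char)), int), either(int, char)) }, so T3 := map(either(either(map(char, int), either(int, char)), int), either(int, char)).

map(either(either(map(char, int), either(int, char)), int), either(int, char))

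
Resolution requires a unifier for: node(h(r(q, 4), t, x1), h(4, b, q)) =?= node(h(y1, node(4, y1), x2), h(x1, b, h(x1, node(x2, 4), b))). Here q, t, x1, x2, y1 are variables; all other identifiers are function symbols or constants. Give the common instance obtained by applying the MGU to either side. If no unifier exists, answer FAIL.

Decompose node/2: h(r(q, 4), t, x1) =?= h(y1, node(4, y1), x2),  h(4, b, q) =?= h(x1, b, h(x1, node(x2, 4), b)).
Decompose h/3: r(q, 4) =?= y1,  t =?= node(4, y1),  x1 =?= x2.
Bind y1 := r(q, 4); substituting into the one remaining equation that mentions y1 gives: t =?= node(4, r(q, 4)).
Bind t := node(4, r(q, 4)); no other remaining equation mentions t.
Bind x1 := x2; substituting into the remaining equation gives: h(4, b, q) =?= h(x2, b, h(x2, node(x2, 4), b)).
Decompose h/3: 4 =?= x2,  b =?= b,  q =?= h(x2, node(x2, 4), b).
Bind x2 := 4; substituting into the one remaining equation that mentions x2 gives: q =?= h(4, node(4, 4), b). Substituting into the earlier binding gives x1 := 4.
Delete trivial equation b =?= b.
Bind q := h(4, node(4, 4), b). Substituting into the earlier bindings gives y1 := r(h(4, node(4, 4), b), 4), t := node(4, r(h(4, node(4, 4), b), 4)).
Applying the MGU to either side gives node(h(r(h(4, node(4, 4), b), 4), node(4, r(h(4, node(4, 4), b), 4)), 4), h(4, b, h(4, node(4, 4), b))).

node(h(r(h(4, node(4, 4), b), 4), node(4, r(h(4, node(4, 4), b), 4)), 4), h(4, b, h(4, node(4, 4), b)))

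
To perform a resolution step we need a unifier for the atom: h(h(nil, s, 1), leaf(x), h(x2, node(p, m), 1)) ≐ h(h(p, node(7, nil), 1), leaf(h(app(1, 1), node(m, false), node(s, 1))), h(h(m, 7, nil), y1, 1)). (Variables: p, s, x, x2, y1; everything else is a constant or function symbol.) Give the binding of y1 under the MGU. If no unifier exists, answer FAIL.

Decompose h/3: h(nil, s, 1) ≐ h(p, node(7, nil), 1),  leaf(x) ≐ leaf(h(app(1, 1), node(m, false), node(s, 1))),  h(x2, node(p, m), 1) ≐ h(h(m, 7, nil), y1, 1).
Decompose h/3: nil ≐ p,  s ≐ node(7, nil),  1 ≐ 1.
Bind p := nil; substituting into the one remaining equation that mentions p gives: h(x2, node(nil, m), 1) ≐ h(h(m, 7, nil), y1, 1).
Bind s := node(7, nil); substituting into the one remaining equation that mentions s gives: leaf(x) ≐ leaf(h(app(1, 1), node(m, false), node(node(7, nil), 1))).
Delete trivial equation 1 ≐ 1.
Decompose leaf/1: x ≐ h(app(1, 1), node(m, false), node(node(7, nil), 1)).
Bind x := h(app(1, 1), node(m, false), node(node(7, nil), 1)); no other remaining equation mentions x.
Decompose h/3: x2 ≐ h(m, 7, nil),  node(nil, m) ≐ y1,  1 ≐ 1.
Bind x2 := h(m, 7, nil); no other remaining equation mentions x2.
Bind y1 := node(nil, m); no other remaining equation mentions y1.
Delete trivial equation 1 ≐ 1.
MGU = { p ↦ nil, s ↦ node(7, nil), x ↦ h(app(1, 1), node(m, false), node(node(7, nil), 1)), x2 ↦ h(m, 7, nil), y1 ↦ node(nil, m) }, so y1 ↦ node(nil, m).

node(nil, m)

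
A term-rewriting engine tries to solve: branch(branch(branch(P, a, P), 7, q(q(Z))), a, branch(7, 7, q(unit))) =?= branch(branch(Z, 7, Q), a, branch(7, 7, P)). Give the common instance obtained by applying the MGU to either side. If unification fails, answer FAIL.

Decompose branch/3: branch(branch(P, a, P), 7, q(q(Z))) =?= branch(Z, 7, Q),  a =?= a,  branch(7, 7, q(unit)) =?= branch(7, 7, P).
Decompose branch/3: branch(P, a, P) =?= Z,  7 =?= 7,  q(q(Z)) =?= Q.
Bind Z := branch(P, a, P); substituting into the one remaining equation that mentions Z gives: q(q(branch(P, a, P))) =?= Q.
Delete trivial equation 7 =?= 7.
Bind Q := q(q(branch(P, a, P))); no other remaining equation mentions Q.
Delete trivial equation a =?= a.
Decompose branch/3: 7 =?= 7,  7 =?= 7,  q(unit) =?= P.
Delete trivial equation 7 =?= 7.
Delete trivial equation 7 =?= 7.
Bind P := q(unit). Substituting into the earlier bindings gives Z := branch(q(unit), a, q(unit)), Q := q(q(branch(q(unit), a, q(unit)))).
Applying the MGU to either side gives branch(branch(branch(q(unit), a, q(unit)), 7, q(q(branch(q(unit), a, q(unit))))), a, branch(7, 7, q(unit))).

branch(branch(branch(q(unit), a, q(unit)), 7, q(q(branch(q(unit), a, q(unit))))), a, branch(7, 7, q(unit)))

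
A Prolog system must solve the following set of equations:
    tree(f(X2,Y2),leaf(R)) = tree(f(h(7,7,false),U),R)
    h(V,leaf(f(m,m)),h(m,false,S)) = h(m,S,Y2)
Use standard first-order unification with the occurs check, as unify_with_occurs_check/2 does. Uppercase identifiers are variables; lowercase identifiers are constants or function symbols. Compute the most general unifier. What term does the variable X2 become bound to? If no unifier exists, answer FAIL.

Decompose tree/2: f(X2,Y2) = f(h(7,7,false),U),  leaf(R) = R.
Decompose f/2: X2 = h(7,7,false),  Y2 = U.
Bind X2 := h(7,7,false); no other remaining equation mentions X2.
Bind Y2 := U; substituting into the one remaining equation that mentions Y2 gives: h(V,leaf(f(m,m)),h(m,false,S)) = h(m,S,U).
Occurs check fails: R occurs in leaf(R); the equation R = leaf(R) has no finite solution.

FAIL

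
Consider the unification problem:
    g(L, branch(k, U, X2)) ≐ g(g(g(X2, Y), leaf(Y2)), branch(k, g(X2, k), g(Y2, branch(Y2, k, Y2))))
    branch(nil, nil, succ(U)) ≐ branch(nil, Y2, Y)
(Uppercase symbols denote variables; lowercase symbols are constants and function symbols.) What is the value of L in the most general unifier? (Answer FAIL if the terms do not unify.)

Decompose g/2: L ≐ g(g(X2, Y), leaf(Y2)),  branch(k, U, X2) ≐ branch(k, g(X2, k), g(Y2, branch(Y2, k, Y2))).
Bind L := g(g(X2, Y), leaf(Y2)); no other remaining equation mentions L.
Decompose branch/3: k ≐ k,  U ≐ g(X2, k),  X2 ≐ g(Y2, branch(Y2, k, Y2)).
Delete trivial equation k ≐ k.
Bind U := g(X2, k); substituting into the one remaining equation that mentions U gives: branch(nil, nil, succ(g(X2, k))) ≐ branch(nil, Y2, Y).
Bind X2 := g(Y2, branch(Y2, k, Y2)); substituting into the remaining equation gives: branch(nil, nil, succ(g(g(Y2, branch(Y2, k, Y2)), k))) ≐ branch(nil, Y2, Y). Substituting into the earlier bindings gives L := g(g(g(Y2, branch(Y2, k, Y2)), Y), leaf(Y2)), U := g(g(Y2, branch(Y2, k, Y2)), k).
Decompose branch/3: nil ≐ nil,  nil ≐ Y2,  succ(g(g(Y2, branch(Y2, k, Y2)), k)) ≐ Y.
Delete trivial equation nil ≐ nil.
Bind Y2 := nil; substituting into the remaining equation gives: succ(g(g(nil, branch(nil, k, nil)), k)) ≐ Y. Substituting into the earlier bindings gives L := g(g(g(nil, branch(nil, k, nil)), Y), leaf(nil)), U := g(g(nil, branch(nil, k, nil)), k), X2 := g(nil, branch(nil, k, nil)).
Bind Y := succ(g(g(nil, branch(nil, k, nil)), k)). Substituting into the earlier binding gives L := g(g(g(nil, branch(nil, k, nil)), succ(g(g(nil, branch(nil, k, nil)), k))), leaf(nil)).
MGU = { L ↦ g(g(g(nil, branch(nil, k, nil)), succ(g(g(nil, branch(nil, k, nil)), k))), leaf(nil)), U ↦ g(g(nil, branch(nil, k, nil)), k), X2 ↦ g(nil, branch(nil, k, nil)), Y2 ↦ nil, Y ↦ succ(g(g(nil, branch(nil, k, nil)), k)) }, so L ↦ g(g(g(nil, branch(nil, k, nil)), succ(g(g(nil, branch(nil, k, nil)), k))), leaf(nil)).

g(g(g(nil, branch(nil, k, nil)), succ(g(g(nil, branch(nil, k, nil)), k))), leaf(nil))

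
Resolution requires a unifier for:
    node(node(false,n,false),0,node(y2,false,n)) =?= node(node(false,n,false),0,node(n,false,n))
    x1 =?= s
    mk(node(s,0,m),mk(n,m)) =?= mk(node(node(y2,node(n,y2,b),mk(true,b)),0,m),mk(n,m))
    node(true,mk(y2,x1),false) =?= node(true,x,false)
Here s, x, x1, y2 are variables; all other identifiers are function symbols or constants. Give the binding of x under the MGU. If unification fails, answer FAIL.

Decompose node/3: node(false,n,false) =?= node(false,n,false),  0 =?= 0,  node(y2,false,n) =?= node(n,false,n).
Delete trivial equation node(false,n,false) =?= node(false,n,false).
Delete trivial equation 0 =?= 0.
Decompose node/3: y2 =?= n,  false =?= false,  n =?= n.
Bind y2 := n; substituting into the 2 remaining equations that mention y2 gives: mk(node(s,0,m),mk(n,m)) =?= mk(node(node(n,node(n,n,b),mk(true,b)),0,m),mk(n,m)),  node(true,mk(n,x1),false) =?= node(true,x,false).
Delete trivial equation false =?= false.
Delete trivial equation n =?= n.
Bind x1 := s; substituting into the one remaining equation that mentions x1 gives: node(true,mk(n,s),false) =?= node(true,x,false).
Decompose mk/2: node(s,0,m) =?= node(node(n,node(n,n,b),mk(true,b)),0,m),  mk(n,m) =?= mk(n,m).
Decompose node/3: s =?= node(n,node(n,n,b),mk(true,b)),  0 =?= 0,  m =?= m.
Bind s := node(n,node(n,n,b),mk(true,b)); substituting into the one remaining equation that mentions s gives: node(true,mk(n,node(n,node(n,n,b),mk(true,b))),false) =?= node(true,x,false). Substituting into the earlier binding gives x1 := node(n,node(n,n,b),mk(true,b)).
Delete trivial equation 0 =?= 0.
Delete trivial equation m =?= m.
Delete trivial equation mk(n,m) =?= mk(n,m).
Decompose node/3: true =?= true,  mk(n,node(n,node(n,n,b),mk(true,b))) =?= x,  false =?= false.
Delete trivial equation true =?= true.
Bind x := mk(n,node(n,node(n,n,b),mk(true,b))); no other remaining equation mentions x.
Delete trivial equation false =?= false.
MGU = { y2 := n, x1 := node(n,node(n,n,b),mk(true,b)), s := node(n,node(n,n,b),mk(true,b)), x := mk(n,node(n,node(n,n,b),mk(true,b))) }, so x := mk(n,node(n,node(n,n,b),mk(true,b))).

mk(n,node(n,node(n,n,b),mk(true,b)))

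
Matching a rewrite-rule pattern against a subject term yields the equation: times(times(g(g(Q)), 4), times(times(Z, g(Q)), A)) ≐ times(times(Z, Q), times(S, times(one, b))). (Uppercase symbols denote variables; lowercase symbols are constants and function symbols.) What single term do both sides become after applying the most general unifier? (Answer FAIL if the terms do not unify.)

Decompose times/2: times(g(g(Q)), 4) ≐ times(Z, Q),  times(times(Z, g(Q)), A) ≐ times(S, times(one, b)).
Decompose times/2: g(g(Q)) ≐ Z,  4 ≐ Q.
Bind Z := g(g(Q)); substituting into the one remaining equation that mentions Z gives: times(times(g(g(Q)), g(Q)), A) ≐ times(S, times(one, b)).
Bind Q := 4; substituting into the remaining equation gives: times(times(g(g(4)), g(4)), A) ≐ times(S, times(one, b)). Substituting into the earlier binding gives Z := g(g(4)).
Decompose times/2: times(g(g(4)), g(4)) ≐ S,  A ≐ times(one, b).
Bind S := times(g(g(4)), g(4)); no other remaining equation mentions S.
Bind A := times(one, b).
Applying the MGU to either side gives times(times(g(g(4)), 4), times(times(g(g(4)), g(4)), times(one, b))).

times(times(g(g(4)), 4), times(times(g(g(4)), g(4)), times(one, b)))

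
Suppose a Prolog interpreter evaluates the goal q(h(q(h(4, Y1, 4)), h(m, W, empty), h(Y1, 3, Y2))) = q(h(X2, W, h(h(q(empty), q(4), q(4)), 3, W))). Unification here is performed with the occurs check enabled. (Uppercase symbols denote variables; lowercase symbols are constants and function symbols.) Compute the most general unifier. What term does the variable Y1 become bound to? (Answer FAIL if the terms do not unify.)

Decompose q/1: h(q(h(4, Y1, 4)), h(m, W, empty), h(Y1, 3, Y2)) = h(X2, W, h(h(q(empty), q(4), q(4)), 3, W)).
Decompose h/3: q(h(4, Y1, 4)) = X2,  h(m, W, empty) = W,  h(Y1, 3, Y2) = h(h(q(empty), q(4), q(4)), 3, W).
Bind X2 := q(h(4, Y1, 4)); no other remaining equation mentions X2.
Occurs check fails: W occurs in h(m, W, empty); the equation W = h(m, W, empty) has no finite solution.

FAIL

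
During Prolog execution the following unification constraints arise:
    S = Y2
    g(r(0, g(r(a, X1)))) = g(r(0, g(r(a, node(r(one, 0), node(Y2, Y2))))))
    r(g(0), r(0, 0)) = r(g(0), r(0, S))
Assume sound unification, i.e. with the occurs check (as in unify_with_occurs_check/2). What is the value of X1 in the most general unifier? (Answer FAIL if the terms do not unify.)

node(r(one, 0), node(0, 0))

Bind S := Y2; substituting into the one remaining equation that mentions S gives: r(g(0), r(0, 0)) = r(g(0), r(0, Y2)).
Decompose g/1: r(0, g(r(a, X1))) = r(0, g(r(a, node(r(one, 0), node(Y2, Y2))))).
Decompose r/2: 0 = 0,  g(r(a, X1)) = g(r(a, node(r(one, 0), node(Y2, Y2)))).
Delete trivial equation 0 = 0.
Decompose g/1: r(a, X1) = r(a, node(r(one, 0), node(Y2, Y2))).
Decompose r/2: a = a,  X1 = node(r(one, 0), node(Y2, Y2)).
Delete trivial equation a = a.
Bind X1 := node(r(one, 0), node(Y2, Y2)); no other remaining equation mentions X1.
Decompose r/2: g(0) = g(0),  r(0, 0) = r(0, Y2).
Delete trivial equation g(0) = g(0).
Decompose r/2: 0 = 0,  0 = Y2.
Delete trivial equation 0 = 0.
Bind Y2 := 0. Substituting into the earlier bindings gives S := 0, X1 := node(r(one, 0), node(0, 0)).
MGU = { S ↦ 0, X1 ↦ node(r(one, 0), node(0, 0)), Y2 ↦ 0 }, so X1 ↦ node(r(one, 0), node(0, 0)).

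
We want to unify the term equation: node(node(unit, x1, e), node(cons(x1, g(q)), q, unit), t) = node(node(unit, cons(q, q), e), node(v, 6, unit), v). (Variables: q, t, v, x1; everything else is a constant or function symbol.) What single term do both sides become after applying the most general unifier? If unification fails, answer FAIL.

node(node(unit, cons(6, 6), e), node(cons(cons(6, 6), g(6)), 6, unit), cons(cons(6, 6), g(6)))

Decompose node/3: node(unit, x1, e) = node(unit, cons(q, q), e),  node(cons(x1, g(q)), q, unit) = node(v, 6, unit),  t = v.
Decompose node/3: unit = unit,  x1 = cons(q, q),  e = e.
Delete trivial equation unit = unit.
Bind x1 := cons(q, q); substituting into the one remaining equation that mentions x1 gives: node(cons(cons(q, q), g(q)), q, unit) = node(v, 6, unit).
Delete trivial equation e = e.
Decompose node/3: cons(cons(q, q), g(q)) = v,  q = 6,  unit = unit.
Bind v := cons(cons(q, q), g(q)); substituting into the one remaining equation that mentions v gives: t = cons(cons(q, q), g(q)).
Bind q := 6; substituting into the one remaining equation that mentions q gives: t = cons(cons(6, 6), g(6)). Substituting into the earlier bindings gives x1 := cons(6, 6), v := cons(cons(6, 6), g(6)).
Delete trivial equation unit = unit.
Bind t := cons(cons(6, 6), g(6)).
Applying the MGU to either side gives node(node(unit, cons(6, 6), e), node(cons(cons(6, 6), g(6)), 6, unit), cons(cons(6, 6), g(6))).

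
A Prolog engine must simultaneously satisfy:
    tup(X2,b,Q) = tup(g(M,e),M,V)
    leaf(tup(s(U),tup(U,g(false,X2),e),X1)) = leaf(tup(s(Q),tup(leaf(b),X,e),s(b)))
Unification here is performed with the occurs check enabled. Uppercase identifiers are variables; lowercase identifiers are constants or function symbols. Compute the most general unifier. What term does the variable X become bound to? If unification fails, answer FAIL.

g(false,g(b,e))

Decompose tup/3: X2 = g(M,e),  b = M,  Q = V.
Bind X2 := g(M,e); substituting into the one remaining equation that mentions X2 gives: leaf(tup(s(U),tup(U,g(false,g(M,e)),e),X1)) = leaf(tup(s(Q),tup(leaf(b),X,e),s(b))).
Bind M := b; substituting into the one remaining equation that mentions M gives: leaf(tup(s(U),tup(U,g(false,g(b,e)),e),X1)) = leaf(tup(s(Q),tup(leaf(b),X,e),s(b))). Substituting into the earlier binding gives X2 := g(b,e).
Bind Q := V; substituting into the remaining equation gives: leaf(tup(s(U),tup(U,g(false,g(b,e)),e),X1)) = leaf(tup(s(V),tup(leaf(b),X,e),s(b))).
Decompose leaf/1: tup(s(U),tup(U,g(false,g(b,e)),e),X1) = tup(s(V),tup(leaf(b),X,e),s(b)).
Decompose tup/3: s(U) = s(V),  tup(U,g(false,g(b,e)),e) = tup(leaf(b),X,e),  X1 = s(b).
Decompose s/1: U = V.
Bind U := V; substituting into the one remaining equation that mentions U gives: tup(V,g(false,g(b,e)),e) = tup(leaf(b),X,e).
Decompose tup/3: V = leaf(b),  g(false,g(b,e)) = X,  e = e.
Bind V := leaf(b); no other remaining equation mentions V. Substituting into the earlier bindings gives Q := leaf(b), U := leaf(b).
Bind X := g(false,g(b,e)); no other remaining equation mentions X.
Delete trivial equation e = e.
Bind X1 := s(b).
MGU = { X2 -> g(b,e), M -> b, Q -> leaf(b), U -> leaf(b), V -> leaf(b), X -> g(false,g(b,e)), X1 -> s(b) }, so X -> g(false,g(b,e)).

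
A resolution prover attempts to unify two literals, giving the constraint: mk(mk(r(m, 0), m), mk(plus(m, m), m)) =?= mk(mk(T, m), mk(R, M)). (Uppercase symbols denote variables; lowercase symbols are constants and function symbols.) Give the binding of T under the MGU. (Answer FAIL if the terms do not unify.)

Decompose mk/2: mk(r(m, 0), m) =?= mk(T, m),  mk(plus(m, m), m) =?= mk(R, M).
Decompose mk/2: r(m, 0) =?= T,  m =?= m.
Bind T := r(m, 0); no other remaining equation mentions T.
Delete trivial equation m =?= m.
Decompose mk/2: plus(m, m) =?= R,  m =?= M.
Bind R := plus(m, m); no other remaining equation mentions R.
Bind M := m.
MGU = { T -> r(m, 0), R -> plus(m, m), M -> m }, so T -> r(m, 0).

r(m, 0)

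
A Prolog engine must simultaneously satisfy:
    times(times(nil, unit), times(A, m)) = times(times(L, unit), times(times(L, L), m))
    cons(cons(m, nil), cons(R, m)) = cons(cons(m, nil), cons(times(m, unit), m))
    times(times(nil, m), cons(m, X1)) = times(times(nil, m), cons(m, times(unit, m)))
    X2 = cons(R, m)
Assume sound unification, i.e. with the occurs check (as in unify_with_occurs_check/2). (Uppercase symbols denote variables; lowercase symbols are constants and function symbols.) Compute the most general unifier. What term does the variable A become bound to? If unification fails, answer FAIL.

times(nil, nil)

Decompose times/2: times(nil, unit) = times(L, unit),  times(A, m) = times(times(L, L), m).
Decompose times/2: nil = L,  unit = unit.
Bind L := nil; substituting into the one remaining equation that mentions L gives: times(A, m) = times(times(nil, nil), m).
Delete trivial equation unit = unit.
Decompose times/2: A = times(nil, nil),  m = m.
Bind A := times(nil, nil); no other remaining equation mentions A.
Delete trivial equation m = m.
Decompose cons/2: cons(m, nil) = cons(m, nil),  cons(R, m) = cons(times(m, unit), m).
Delete trivial equation cons(m, nil) = cons(m, nil).
Decompose cons/2: R = times(m, unit),  m = m.
Bind R := times(m, unit); substituting into the one remaining equation that mentions R gives: X2 = cons(times(m, unit), m).
Delete trivial equation m = m.
Decompose times/2: times(nil, m) = times(nil, m),  cons(m, X1) = cons(m, times(unit, m)).
Delete trivial equation times(nil, m) = times(nil, m).
Decompose cons/2: m = m,  X1 = times(unit, m).
Delete trivial equation m = m.
Bind X1 := times(unit, m); no other remaining equation mentions X1.
Bind X2 := cons(times(m, unit), m).
MGU = { L = nil, A = times(nil, nil), R = times(m, unit), X1 = times(unit, m), X2 = cons(times(m, unit), m) }, so A = times(nil, nil).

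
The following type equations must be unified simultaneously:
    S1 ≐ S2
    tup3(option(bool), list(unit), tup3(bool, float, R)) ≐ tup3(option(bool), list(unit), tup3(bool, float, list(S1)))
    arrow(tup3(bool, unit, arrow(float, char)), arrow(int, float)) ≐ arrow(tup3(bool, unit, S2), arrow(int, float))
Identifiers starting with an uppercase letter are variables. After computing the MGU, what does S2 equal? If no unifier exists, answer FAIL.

arrow(float, char)

Bind S1 := S2; substituting into the one remaining equation that mentions S1 gives: tup3(option(bool), list(unit), tup3(bool, float, R)) ≐ tup3(option(bool), list(unit), tup3(bool, float, list(S2))).
Decompose tup3/3: option(bool) ≐ option(bool),  list(unit) ≐ list(unit),  tup3(bool, float, R) ≐ tup3(bool, float, list(S2)).
Delete trivial equation option(bool) ≐ option(bool).
Delete trivial equation list(unit) ≐ list(unit).
Decompose tup3/3: bool ≐ bool,  float ≐ float,  R ≐ list(S2).
Delete trivial equation bool ≐ bool.
Delete trivial equation float ≐ float.
Bind R := list(S2); no other remaining equation mentions R.
Decompose arrow/2: tup3(bool, unit, arrow(float, char)) ≐ tup3(bool, unit, S2),  arrow(int, float) ≐ arrow(int, float).
Decompose tup3/3: bool ≐ bool,  unit ≐ unit,  arrow(float, char) ≐ S2.
Delete trivial equation bool ≐ bool.
Delete trivial equation unit ≐ unit.
Bind S2 := arrow(float, char); no other remaining equation mentions S2. Substituting into the earlier bindings gives S1 := arrow(float, char), R := list(arrow(float, char)).
Delete trivial equation arrow(int, float) ≐ arrow(int, float).
MGU = { S1 -> arrow(float, char), R -> list(arrow(float, char)), S2 -> arrow(float, char) }, so S2 -> arrow(float, char).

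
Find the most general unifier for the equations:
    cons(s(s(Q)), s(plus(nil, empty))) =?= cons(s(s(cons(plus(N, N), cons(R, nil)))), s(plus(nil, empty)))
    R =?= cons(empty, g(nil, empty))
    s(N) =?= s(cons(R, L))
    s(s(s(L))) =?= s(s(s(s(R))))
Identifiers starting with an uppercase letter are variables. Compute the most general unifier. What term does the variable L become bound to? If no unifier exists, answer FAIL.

s(cons(empty, g(nil, empty)))

Decompose cons/2: s(s(Q)) =?= s(s(cons(plus(N, N), cons(R, nil)))),  s(plus(nil, empty)) =?= s(plus(nil, empty)).
Decompose s/1: s(Q) =?= s(cons(plus(N, N), cons(R, nil))).
Decompose s/1: Q =?= cons(plus(N, N), cons(R, nil)).
Bind Q := cons(plus(N, N), cons(R, nil)); no other remaining equation mentions Q.
Delete trivial equation s(plus(nil, empty)) =?= s(plus(nil, empty)).
Bind R := cons(empty, g(nil, empty)); substituting into the remaining equations gives: s(N) =?= s(cons(cons(empty, g(nil, empty)), L)),  s(s(s(L))) =?= s(s(s(s(cons(empty, g(nil, empty)))))). Substituting into the earlier binding gives Q := cons(plus(N, N), cons(cons(empty, g(nil, empty)), nil)).
Decompose s/1: N =?= cons(cons(empty, g(nil, empty)), L).
Bind N := cons(cons(empty, g(nil, empty)), L); no other remaining equation mentions N. Substituting into the earlier binding gives Q := cons(plus(cons(cons(empty, g(nil, empty)), L), cons(cons(empty, g(nil, empty)), L)), cons(cons(empty, g(nil, empty)), nil)).
Decompose s/1: s(s(L)) =?= s(s(s(cons(empty, g(nil, empty))))).
Decompose s/1: s(L) =?= s(s(cons(empty, g(nil, empty)))).
Decompose s/1: L =?= s(cons(empty, g(nil, empty))).
Bind L := s(cons(empty, g(nil, empty))). Substituting into the earlier bindings gives Q := cons(plus(cons(cons(empty, g(nil, empty)), s(cons(empty, g(nil, empty)))), cons(cons(empty, g(nil, empty)), s(cons(empty, g(nil, empty))))), cons(cons(empty, g(nil, empty)), nil)), N := cons(cons(empty, g(nil, empty)), s(cons(empty, g(nil, empty)))).
MGU = { Q ↦ cons(plus(cons(cons(empty, g(nil, empty)), s(cons(empty, g(nil, empty)))), cons(cons(empty, g(nil, empty)), s(cons(empty, g(nil, empty))))), cons(cons(empty, g(nil, empty)), nil)), R ↦ cons(empty, g(nil, empty)), N ↦ cons(cons(empty, g(nil, empty)), s(cons(empty, g(nil, empty)))), L ↦ s(cons(empty, g(nil, empty))) }, so L ↦ s(cons(empty, g(nil, empty))).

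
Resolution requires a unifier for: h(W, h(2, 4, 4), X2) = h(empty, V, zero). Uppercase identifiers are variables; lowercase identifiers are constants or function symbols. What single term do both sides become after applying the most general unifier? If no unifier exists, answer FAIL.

h(empty, h(2, 4, 4), zero)

Decompose h/3: W = empty,  h(2, 4, 4) = V,  X2 = zero.
Bind W := empty; no other remaining equation mentions W.
Bind V := h(2, 4, 4); no other remaining equation mentions V.
Bind X2 := zero.
Applying the MGU to either side gives h(empty, h(2, 4, 4), zero).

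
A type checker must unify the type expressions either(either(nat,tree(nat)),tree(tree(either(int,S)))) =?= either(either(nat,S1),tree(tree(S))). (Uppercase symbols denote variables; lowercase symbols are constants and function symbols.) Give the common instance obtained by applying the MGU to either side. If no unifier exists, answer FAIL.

Decompose either/2: either(nat,tree(nat)) =?= either(nat,S1),  tree(tree(either(int,S))) =?= tree(tree(S)).
Decompose either/2: nat =?= nat,  tree(nat) =?= S1.
Delete trivial equation nat =?= nat.
Bind S1 := tree(nat); no other remaining equation mentions S1.
Decompose tree/1: tree(either(int,S)) =?= tree(S).
Decompose tree/1: either(int,S) =?= S.
Occurs check fails: S occurs in either(int,S); the equation S =?= either(int,S) has no finite solution.

FAIL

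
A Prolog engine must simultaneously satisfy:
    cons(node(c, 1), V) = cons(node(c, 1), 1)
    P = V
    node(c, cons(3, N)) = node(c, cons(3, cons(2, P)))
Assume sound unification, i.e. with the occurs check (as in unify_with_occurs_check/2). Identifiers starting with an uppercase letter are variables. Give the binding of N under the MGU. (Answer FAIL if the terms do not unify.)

Decompose cons/2: node(c, 1) = node(c, 1),  V = 1.
Delete trivial equation node(c, 1) = node(c, 1).
Bind V := 1; substituting into the one remaining equation that mentions V gives: P = 1.
Bind P := 1; substituting into the remaining equation gives: node(c, cons(3, N)) = node(c, cons(3, cons(2, 1))).
Decompose node/2: c = c,  cons(3, N) = cons(3, cons(2, 1)).
Delete trivial equation c = c.
Decompose cons/2: 3 = 3,  N = cons(2, 1).
Delete trivial equation 3 = 3.
Bind N := cons(2, 1).
MGU = { V -> 1, P -> 1, N -> cons(2, 1) }, so N -> cons(2, 1).

cons(2, 1)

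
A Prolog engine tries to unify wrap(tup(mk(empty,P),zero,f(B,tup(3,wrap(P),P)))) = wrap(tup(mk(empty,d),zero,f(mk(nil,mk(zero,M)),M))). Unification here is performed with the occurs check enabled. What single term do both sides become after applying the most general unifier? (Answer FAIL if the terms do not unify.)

Decompose wrap/1: tup(mk(empty,P),zero,f(B,tup(3,wrap(P),P))) = tup(mk(empty,d),zero,f(mk(nil,mk(zero,M)),M)).
Decompose tup/3: mk(empty,P) = mk(empty,d),  zero = zero,  f(B,tup(3,wrap(P),P)) = f(mk(nil,mk(zero,M)),M).
Decompose mk/2: empty = empty,  P = d.
Delete trivial equation empty = empty.
Bind P := d; substituting into the one remaining equation that mentions P gives: f(B,tup(3,wrap(d),d)) = f(mk(nil,mk(zero,M)),M).
Delete trivial equation zero = zero.
Decompose f/2: B = mk(nil,mk(zero,M)),  tup(3,wrap(d),d) = M.
Bind B := mk(nil,mk(zero,M)); no other remaining equation mentions B.
Bind M := tup(3,wrap(d),d). Substituting into the earlier binding gives B := mk(nil,mk(zero,tup(3,wrap(d),d))).
Applying the MGU to either side gives wrap(tup(mk(empty,d),zero,f(mk(nil,mk(zero,tup(3,wrap(d),d))),tup(3,wrap(d),d)))).

wrap(tup(mk(empty,d),zero,f(mk(nil,mk(zero,tup(3,wrap(d),d))),tup(3,wrap(d),d))))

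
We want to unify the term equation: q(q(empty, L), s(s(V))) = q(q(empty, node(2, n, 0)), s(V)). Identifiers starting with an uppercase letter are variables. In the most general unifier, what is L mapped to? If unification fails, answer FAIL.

FAIL

Decompose q/2: q(empty, L) = q(empty, node(2, n, 0)),  s(s(V)) = s(V).
Decompose q/2: empty = empty,  L = node(2, n, 0).
Delete trivial equation empty = empty.
Bind L := node(2, n, 0); no other remaining equation mentions L.
Decompose s/1: s(V) = V.
Occurs check fails: V occurs in s(V); the equation V = s(V) has no finite solution.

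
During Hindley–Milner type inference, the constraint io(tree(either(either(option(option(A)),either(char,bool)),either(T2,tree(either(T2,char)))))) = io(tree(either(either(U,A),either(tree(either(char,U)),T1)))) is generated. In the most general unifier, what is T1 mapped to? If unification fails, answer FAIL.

tree(either(tree(either(char,option(option(either(char,bool))))),char))

Decompose io/1: tree(either(either(option(option(A)),either(char,bool)),either(T2,tree(either(T2,char))))) = tree(either(either(U,A),either(tree(either(char,U)),T1))).
Decompose tree/1: either(either(option(option(A)),either(char,bool)),either(T2,tree(either(T2,char)))) = either(either(U,A),either(tree(either(char,U)),T1)).
Decompose either/2: either(option(option(A)),either(char,bool)) = either(U,A),  either(T2,tree(either(T2,char))) = either(tree(either(char,U)),T1).
Decompose either/2: option(option(A)) = U,  either(char,bool) = A.
Bind U := option(option(A)); substituting into the one remaining equation that mentions U gives: either(T2,tree(either(T2,char))) = either(tree(either(char,option(option(A)))),T1).
Bind A := either(char,bool); substituting into the remaining equation gives: either(T2,tree(either(T2,char))) = either(tree(either(char,option(option(either(char,bool))))),T1). Substituting into the earlier binding gives U := option(option(either(char,bool))).
Decompose either/2: T2 = tree(either(char,option(option(either(char,bool))))),  tree(either(T2,char)) = T1.
Bind T2 := tree(either(char,option(option(either(char,bool))))); substituting into the remaining equation gives: tree(either(tree(either(char,option(option(either(char,bool))))),char)) = T1.
Bind T1 := tree(either(tree(either(char,option(option(either(char,bool))))),char)).
MGU = { U ↦ option(option(either(char,bool))), A ↦ either(char,bool), T2 ↦ tree(either(char,option(option(either(char,bool))))), T1 ↦ tree(either(tree(either(char,option(option(either(char,bool))))),char)) }, so T1 ↦ tree(either(tree(either(char,option(option(either(char,bool))))),char)).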